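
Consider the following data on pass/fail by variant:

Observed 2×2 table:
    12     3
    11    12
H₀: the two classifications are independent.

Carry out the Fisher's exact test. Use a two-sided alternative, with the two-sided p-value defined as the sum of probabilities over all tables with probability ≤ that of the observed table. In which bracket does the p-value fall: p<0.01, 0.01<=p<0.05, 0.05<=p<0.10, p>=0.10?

Margins: r₁=15, r₂=23, c₁=23, c₂=15, n=38
p_obs = C(15,12)·C(23,11)/C(38,23); sum pmf over tables with pmf ≤ p_obs
p-value (two-sided) = 0.08838
→ bracket: 0.05<=p<0.10

p-value bracket: 0.05<=p<0.10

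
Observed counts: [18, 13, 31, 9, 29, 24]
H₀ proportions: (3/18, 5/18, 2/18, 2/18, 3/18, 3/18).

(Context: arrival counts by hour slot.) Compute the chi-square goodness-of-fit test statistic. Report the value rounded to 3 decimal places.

n = 124; E_i = n·p_i = [20.67, 34.44, 13.78, 13.78, 20.67, 20.67]
χ² = (18−20.67)²/20.67 + (13−34.44)²/34.44 + (31−13.78)²/13.78 + (9−13.78)²/13.78 + (29−20.67)²/20.67 + (24−20.67)²/20.67 = 40.7774
df = 5

test statistic = 40.777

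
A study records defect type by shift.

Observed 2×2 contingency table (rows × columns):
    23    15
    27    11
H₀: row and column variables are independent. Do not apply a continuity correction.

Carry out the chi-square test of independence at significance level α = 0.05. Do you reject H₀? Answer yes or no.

Row totals [38, 38], col totals [50, 26], n=76
χ² = (23−25.00)²/25.00 + (15−13.00)²/13.00 + (27−25.00)²/25.00 + (11−13.00)²/13.00 = 0.9354
df = 1
p-value (upper-tail) = 0.33347
At α=0.05: p ≥ α → fail to reject H₀

reject H₀: no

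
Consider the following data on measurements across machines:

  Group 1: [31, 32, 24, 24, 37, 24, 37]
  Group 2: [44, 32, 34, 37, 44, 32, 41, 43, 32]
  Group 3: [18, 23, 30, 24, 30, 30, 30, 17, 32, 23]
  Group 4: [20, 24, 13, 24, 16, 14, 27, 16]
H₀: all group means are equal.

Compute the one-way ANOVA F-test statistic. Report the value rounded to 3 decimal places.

Group means [29.86, 37.67, 25.70, 19.25], grand mean 28.206
SSB = Σnᵢ(x̄ᵢ−x̄)² = 1529.102; SSW = ΣΣ(x−x̄ᵢ)² = 900.457
MSB = 1529.102/3 = 509.7006; MSW = 900.457/30 = 30.0152
F = MSB/MSW = 16.9814
df = (3, 30)

test statistic = 16.981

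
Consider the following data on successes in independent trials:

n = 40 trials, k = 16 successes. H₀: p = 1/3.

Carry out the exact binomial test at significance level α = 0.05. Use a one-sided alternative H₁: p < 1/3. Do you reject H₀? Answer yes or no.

reject H₀: no

Exact binomial: n=40, k=16, p₀=1/3=0.3333
P(X≤16) from Σ C(n,i)·p₀^i·(1−p₀)^(n−i)
p-value (one-sided, H₁ less) = 0.85557
At α=0.05: p ≥ α → fail to reject H₀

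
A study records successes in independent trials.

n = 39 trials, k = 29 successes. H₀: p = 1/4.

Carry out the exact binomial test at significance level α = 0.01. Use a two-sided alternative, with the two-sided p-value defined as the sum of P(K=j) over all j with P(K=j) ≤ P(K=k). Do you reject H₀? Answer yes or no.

Exact binomial: n=39, k=29, p₀=1/4=0.2500
P(X=j) = C(n,j)·p₀^j·(1−p₀)^(n−j); p = Σ P(X=j) over j with P(X=j) ≤ P(X=29)
p-value (two-sided) = 0.00000
At α=0.01: p < α → reject H₀

reject H₀: yes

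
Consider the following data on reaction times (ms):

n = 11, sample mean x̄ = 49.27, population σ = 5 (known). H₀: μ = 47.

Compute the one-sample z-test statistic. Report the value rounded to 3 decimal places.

SE = σ/√n = 5/√11 = 1.5076
z = (x̄−μ₀)/SE = (49.27−47)/1.5076 = 1.5057

test statistic = 1.506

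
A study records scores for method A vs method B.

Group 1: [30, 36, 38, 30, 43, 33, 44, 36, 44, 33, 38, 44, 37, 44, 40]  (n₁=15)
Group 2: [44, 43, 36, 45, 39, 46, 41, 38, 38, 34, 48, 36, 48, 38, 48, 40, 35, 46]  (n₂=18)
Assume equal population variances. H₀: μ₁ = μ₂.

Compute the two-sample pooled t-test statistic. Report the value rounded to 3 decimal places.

test statistic = -1.904

x̄₁=38.000, s₁=5.071, n₁=15
x̄₂=41.278, s₂=4.800, n₂=18
s_p² = [14·5.071² + 17·4.800²]/31 = 24.2455
SE = √(s_p²·(1/15+1/18)) = 1.7214
t = (38.000−41.278)/1.7214 = -1.9041
df = 31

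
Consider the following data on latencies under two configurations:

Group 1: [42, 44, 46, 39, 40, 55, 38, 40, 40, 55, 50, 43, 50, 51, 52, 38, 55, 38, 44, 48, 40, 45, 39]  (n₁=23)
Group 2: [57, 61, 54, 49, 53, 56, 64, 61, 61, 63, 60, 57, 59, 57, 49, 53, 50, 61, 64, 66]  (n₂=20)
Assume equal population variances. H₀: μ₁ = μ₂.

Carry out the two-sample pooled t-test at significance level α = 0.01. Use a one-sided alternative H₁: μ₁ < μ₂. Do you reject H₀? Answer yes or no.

x̄₁=44.870, s₁=5.949, n₁=23
x̄₂=57.750, s₂=5.129, n₂=20
s_p² = [22·5.949² + 19·5.129²]/41 = 31.1795
SE = √(s_p²·(1/23+1/20)) = 1.7072
t = (44.870−57.750)/1.7072 = -7.5447
df = 41
p-value (one-sided, H₁ less) = 0.00000
At α=0.01: p < α → reject H₀

reject H₀: yes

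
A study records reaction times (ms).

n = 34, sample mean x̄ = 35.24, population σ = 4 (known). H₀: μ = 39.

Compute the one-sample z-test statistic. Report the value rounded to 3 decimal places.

test statistic = -5.481

SE = σ/√n = 4/√34 = 0.6860
z = (x̄−μ₀)/SE = (35.24−39)/0.6860 = -5.4811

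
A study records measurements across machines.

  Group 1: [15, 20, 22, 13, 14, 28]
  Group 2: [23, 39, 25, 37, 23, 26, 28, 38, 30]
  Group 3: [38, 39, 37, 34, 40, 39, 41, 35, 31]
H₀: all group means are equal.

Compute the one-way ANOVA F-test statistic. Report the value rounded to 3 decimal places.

Group means [18.67, 29.89, 37.11], grand mean 29.792
SSB = Σnᵢ(x̄ᵢ−x̄)² = 1224.847; SSW = ΣΣ(x−x̄ᵢ)² = 587.111
MSB = 1224.847/2 = 612.4236; MSW = 587.111/21 = 27.9577
F = MSB/MSW = 21.9054
df = (2, 21)

test statistic = 21.905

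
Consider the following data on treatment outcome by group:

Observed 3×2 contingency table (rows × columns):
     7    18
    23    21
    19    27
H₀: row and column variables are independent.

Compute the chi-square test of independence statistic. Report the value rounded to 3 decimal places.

test statistic = 3.894

Row totals [25, 44, 46], col totals [49, 66], n=115
χ² = (7−10.65)²/10.65 + (18−14.35)²/14.35 + (23−18.75)²/18.75 + (21−25.25)²/25.25 + (19−19.60)²/19.60 + (27−26.40)²/26.40 = 3.8943
df = 2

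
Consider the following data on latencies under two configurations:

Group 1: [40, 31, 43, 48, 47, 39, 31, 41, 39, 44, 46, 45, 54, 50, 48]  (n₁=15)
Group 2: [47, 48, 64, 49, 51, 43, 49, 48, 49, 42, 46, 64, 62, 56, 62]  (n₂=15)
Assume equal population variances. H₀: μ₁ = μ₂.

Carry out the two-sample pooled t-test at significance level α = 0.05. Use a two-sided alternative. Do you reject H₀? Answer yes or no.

x̄₁=43.067, s₁=6.453, n₁=15
x̄₂=52.000, s₂=7.588, n₂=15
s_p² = [14·6.453² + 14·7.588²]/28 = 49.6048
SE = √(s_p²·(1/15+1/15)) = 2.5718
t = (43.067−52.000)/2.5718 = -3.4736
df = 28
p-value (two-sided) = 0.00169
At α=0.05: p < α → reject H₀

reject H₀: yes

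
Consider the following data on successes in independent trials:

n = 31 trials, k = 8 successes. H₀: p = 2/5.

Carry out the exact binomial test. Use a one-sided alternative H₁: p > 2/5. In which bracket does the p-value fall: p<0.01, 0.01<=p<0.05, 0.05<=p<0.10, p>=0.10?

Exact binomial: n=31, k=8, p₀=2/5=0.4000
P(X≥8) from Σ C(n,i)·p₀^i·(1−p₀)^(n−i)
p-value (one-sided, H₁ greater) = 0.96701
→ bracket: p>=0.10

p-value bracket: p>=0.10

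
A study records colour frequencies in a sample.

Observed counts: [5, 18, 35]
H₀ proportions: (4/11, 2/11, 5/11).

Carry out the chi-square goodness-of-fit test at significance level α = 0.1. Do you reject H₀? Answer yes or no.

n = 58; E_i = n·p_i = [21.09, 10.55, 26.36]
χ² = (5−21.09)²/21.09 + (18−10.55)²/10.55 + (35−26.36)²/26.36 = 20.3750
df = 2
p-value (upper-tail) = 0.00004
At α=0.1: p < α → reject H₀

reject H₀: yes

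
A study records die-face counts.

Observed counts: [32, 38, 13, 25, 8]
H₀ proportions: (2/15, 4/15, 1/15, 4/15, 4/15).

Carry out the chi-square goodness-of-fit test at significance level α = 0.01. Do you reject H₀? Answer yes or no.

n = 116; E_i = n·p_i = [15.47, 30.93, 7.73, 30.93, 30.93]
χ² = (32−15.47)²/15.47 + (38−30.93)²/30.93 + (13−7.73)²/7.73 + (25−30.93)²/30.93 + (8−30.93)²/30.93 = 41.0151
df = 4
p-value (upper-tail) = 0.00000
At α=0.01: p < α → reject H₀

reject H₀: yes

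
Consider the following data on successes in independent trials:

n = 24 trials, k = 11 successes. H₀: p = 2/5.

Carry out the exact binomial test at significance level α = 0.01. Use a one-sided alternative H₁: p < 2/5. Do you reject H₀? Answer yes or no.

Exact binomial: n=24, k=11, p₀=2/5=0.4000
P(X≤11) from Σ C(n,i)·p₀^i·(1−p₀)^(n−i)
p-value (one-sided, H₁ less) = 0.78698
At α=0.01: p ≥ α → fail to reject H₀

reject H₀: no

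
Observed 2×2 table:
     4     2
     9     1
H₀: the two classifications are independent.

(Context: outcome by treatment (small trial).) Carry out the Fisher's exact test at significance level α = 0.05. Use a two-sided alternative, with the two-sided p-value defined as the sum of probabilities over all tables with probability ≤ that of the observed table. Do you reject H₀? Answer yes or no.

Margins: r₁=6, r₂=10, c₁=13, c₂=3, n=16
p_obs = C(6,4)·C(10,9)/C(16,13); sum pmf over tables with pmf ≤ p_obs
p-value (two-sided) = 0.51786
At α=0.05: p ≥ α → fail to reject H₀

reject H₀: no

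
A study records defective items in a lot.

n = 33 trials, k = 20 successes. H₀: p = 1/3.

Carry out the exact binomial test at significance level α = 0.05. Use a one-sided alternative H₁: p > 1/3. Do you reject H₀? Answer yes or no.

reject H₀: yes

Exact binomial: n=33, k=20, p₀=1/3=0.3333
P(X≥20) from Σ C(n,i)·p₀^i·(1−p₀)^(n−i)
p-value (one-sided, H₁ greater) = 0.00120
At α=0.05: p < α → reject H₀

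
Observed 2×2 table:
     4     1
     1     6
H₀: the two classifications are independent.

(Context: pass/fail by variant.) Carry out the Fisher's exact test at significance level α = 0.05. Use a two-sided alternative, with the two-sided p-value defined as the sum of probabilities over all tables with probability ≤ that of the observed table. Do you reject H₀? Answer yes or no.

reject H₀: no

Margins: r₁=5, r₂=7, c₁=5, c₂=7, n=12
p_obs = C(5,4)·C(7,1)/C(12,5); sum pmf over tables with pmf ≤ p_obs
p-value (two-sided) = 0.07197
At α=0.05: p ≥ α → fail to reject H₀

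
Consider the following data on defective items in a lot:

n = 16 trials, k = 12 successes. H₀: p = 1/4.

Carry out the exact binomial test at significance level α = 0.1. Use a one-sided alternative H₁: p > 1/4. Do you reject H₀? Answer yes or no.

reject H₀: yes

Exact binomial: n=16, k=12, p₀=1/4=0.2500
P(X≥12) from Σ C(n,i)·p₀^i·(1−p₀)^(n−i)
p-value (one-sided, H₁ greater) = 0.00004
At α=0.1: p < α → reject H₀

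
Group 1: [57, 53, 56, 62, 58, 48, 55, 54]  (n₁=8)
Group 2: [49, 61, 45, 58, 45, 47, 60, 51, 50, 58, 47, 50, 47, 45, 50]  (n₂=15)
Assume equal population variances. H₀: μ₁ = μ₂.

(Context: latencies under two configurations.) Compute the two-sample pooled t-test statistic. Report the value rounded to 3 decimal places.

x̄₁=55.375, s₁=4.069, n₁=8
x̄₂=50.867, s₂=5.617, n₂=15
s_p² = [7·4.069² + 14·5.617²]/21 = 26.5528
SE = √(s_p²·(1/8+1/15)) = 2.2559
t = (55.375−50.867)/2.2559 = 1.9984
df = 21

test statistic = 1.998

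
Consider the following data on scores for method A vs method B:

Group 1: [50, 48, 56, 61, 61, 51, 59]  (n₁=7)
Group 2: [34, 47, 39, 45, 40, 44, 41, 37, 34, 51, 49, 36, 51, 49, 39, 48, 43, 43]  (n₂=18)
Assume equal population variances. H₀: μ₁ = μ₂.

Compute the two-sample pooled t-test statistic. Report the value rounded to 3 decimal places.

test statistic = 4.975

x̄₁=55.143, s₁=5.460, n₁=7
x̄₂=42.778, s₂=5.621, n₂=18
s_p² = [6·5.460² + 17·5.621²]/23 = 31.1291
SE = √(s_p²·(1/7+1/18)) = 2.4852
t = (55.143−42.778)/2.4852 = 4.9754
df = 23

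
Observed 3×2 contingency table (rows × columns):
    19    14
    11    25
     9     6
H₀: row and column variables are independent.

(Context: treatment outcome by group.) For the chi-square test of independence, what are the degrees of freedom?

df = (r−1)(c−1) = (3−1)·(2−1) = 2

degrees of freedom = 2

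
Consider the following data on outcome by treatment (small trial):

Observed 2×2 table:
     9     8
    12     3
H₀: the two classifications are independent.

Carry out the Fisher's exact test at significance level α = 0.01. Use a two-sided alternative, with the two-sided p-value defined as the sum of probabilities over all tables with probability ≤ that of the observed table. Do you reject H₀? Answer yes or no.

reject H₀: no

Margins: r₁=17, r₂=15, c₁=21, c₂=11, n=32
p_obs = C(17,9)·C(15,12)/C(32,21); sum pmf over tables with pmf ≤ p_obs
p-value (two-sided) = 0.14746
At α=0.01: p ≥ α → fail to reject H₀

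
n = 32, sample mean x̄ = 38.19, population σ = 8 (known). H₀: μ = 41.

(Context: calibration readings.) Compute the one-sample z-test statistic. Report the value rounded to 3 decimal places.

SE = σ/√n = 8/√32 = 1.4142
z = (x̄−μ₀)/SE = (38.19−41)/1.4142 = -1.9870

test statistic = -1.987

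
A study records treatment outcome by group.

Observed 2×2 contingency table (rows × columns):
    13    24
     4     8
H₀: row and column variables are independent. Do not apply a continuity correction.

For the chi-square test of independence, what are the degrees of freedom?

df = (r−1)(c−1) = (2−1)·(2−1) = 1

degrees of freedom = 1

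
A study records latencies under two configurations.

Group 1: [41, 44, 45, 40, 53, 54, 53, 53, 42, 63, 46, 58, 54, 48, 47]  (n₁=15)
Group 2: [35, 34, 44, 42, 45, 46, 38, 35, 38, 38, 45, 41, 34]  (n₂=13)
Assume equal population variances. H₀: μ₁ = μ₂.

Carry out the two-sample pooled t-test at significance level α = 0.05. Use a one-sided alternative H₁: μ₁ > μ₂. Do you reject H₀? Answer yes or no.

reject H₀: yes

x̄₁=49.400, s₁=6.663, n₁=15
x̄₂=39.615, s₂=4.464, n₂=13
s_p² = [14·6.663² + 12·4.464²]/26 = 33.1030
SE = √(s_p²·(1/15+1/13)) = 2.1802
t = (49.400−39.615)/2.1802 = 4.4880
df = 26
p-value (one-sided, H₁ greater) = 0.00006
At α=0.05: p < α → reject H₀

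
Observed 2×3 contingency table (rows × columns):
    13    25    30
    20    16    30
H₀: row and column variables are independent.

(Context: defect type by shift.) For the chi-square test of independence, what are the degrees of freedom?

degrees of freedom = 2

df = (r−1)(c−1) = (2−1)·(3−1) = 2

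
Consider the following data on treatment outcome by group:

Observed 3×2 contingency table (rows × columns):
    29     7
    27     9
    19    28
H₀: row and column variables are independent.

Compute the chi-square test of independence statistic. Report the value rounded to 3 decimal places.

Row totals [36, 36, 47], col totals [75, 44], n=119
χ² = (29−22.69)²/22.69 + (7−13.31)²/13.31 + (27−22.69)²/22.69 + (9−13.31)²/13.31 + (19−29.62)²/29.62 + (28−17.38)²/17.38 = 17.2638
df = 2

test statistic = 17.264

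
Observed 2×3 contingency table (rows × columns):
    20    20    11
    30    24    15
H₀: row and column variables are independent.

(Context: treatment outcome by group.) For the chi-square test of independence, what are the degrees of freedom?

degrees of freedom = 2

df = (r−1)(c−1) = (2−1)·(3−1) = 2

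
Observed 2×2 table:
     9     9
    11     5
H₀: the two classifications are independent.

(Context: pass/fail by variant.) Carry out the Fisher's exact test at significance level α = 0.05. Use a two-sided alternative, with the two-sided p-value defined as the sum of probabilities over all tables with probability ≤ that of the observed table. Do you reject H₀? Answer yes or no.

Margins: r₁=18, r₂=16, c₁=20, c₂=14, n=34
p_obs = C(18,9)·C(16,11)/C(34,20); sum pmf over tables with pmf ≤ p_obs
p-value (two-sided) = 0.31507
At α=0.05: p ≥ α → fail to reject H₀

reject H₀: no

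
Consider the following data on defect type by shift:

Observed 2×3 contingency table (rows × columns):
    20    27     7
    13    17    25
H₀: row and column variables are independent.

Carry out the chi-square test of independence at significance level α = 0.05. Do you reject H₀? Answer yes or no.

reject H₀: yes

Row totals [54, 55], col totals [33, 44, 32], n=109
χ² = (20−16.35)²/16.35 + (27−21.80)²/21.80 + (7−15.85)²/15.85 + (13−16.65)²/16.65 + (17−22.20)²/22.20 + (25−16.15)²/16.15 = 13.8746
df = 2
p-value (upper-tail) = 0.00097
At α=0.05: p < α → reject H₀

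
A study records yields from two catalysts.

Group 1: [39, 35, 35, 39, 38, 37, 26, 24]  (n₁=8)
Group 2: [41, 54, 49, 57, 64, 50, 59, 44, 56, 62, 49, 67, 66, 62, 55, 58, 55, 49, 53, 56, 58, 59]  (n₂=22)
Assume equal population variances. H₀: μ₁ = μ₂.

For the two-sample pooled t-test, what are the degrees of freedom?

degrees of freedom = 28

df = n₁ + n₂ − 2 = 8 + 22 − 2 = 28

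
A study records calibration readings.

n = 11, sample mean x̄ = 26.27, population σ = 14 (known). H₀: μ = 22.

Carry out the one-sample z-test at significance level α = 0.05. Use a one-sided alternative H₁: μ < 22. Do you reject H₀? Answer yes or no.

SE = σ/√n = 14/√11 = 4.2212
z = (x̄−μ₀)/SE = (26.27−22)/4.2212 = 1.0116
p-value (one-sided, H₁ less) = 0.84413
At α=0.05: p ≥ α → fail to reject H₀

reject H₀: no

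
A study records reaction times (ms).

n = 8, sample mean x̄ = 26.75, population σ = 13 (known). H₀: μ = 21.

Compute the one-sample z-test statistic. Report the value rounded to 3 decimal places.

SE = σ/√n = 13/√8 = 4.5962
z = (x̄−μ₀)/SE = (26.75−21)/4.5962 = 1.2510

test statistic = 1.251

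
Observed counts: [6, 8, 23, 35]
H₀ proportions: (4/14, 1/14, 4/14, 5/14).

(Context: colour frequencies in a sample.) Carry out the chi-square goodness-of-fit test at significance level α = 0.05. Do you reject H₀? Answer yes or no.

reject H₀: yes

n = 72; E_i = n·p_i = [20.57, 5.14, 20.57, 25.71]
χ² = (6−20.57)²/20.57 + (8−5.14)²/5.14 + (23−20.57)²/20.57 + (35−25.71)²/25.71 = 15.5486
df = 3
p-value (upper-tail) = 0.00140
At α=0.05: p < α → reject H₀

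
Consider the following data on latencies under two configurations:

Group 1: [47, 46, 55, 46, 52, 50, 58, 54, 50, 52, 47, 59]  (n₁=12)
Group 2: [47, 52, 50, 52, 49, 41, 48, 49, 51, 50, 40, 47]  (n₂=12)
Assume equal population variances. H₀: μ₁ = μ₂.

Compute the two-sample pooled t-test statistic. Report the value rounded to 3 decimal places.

test statistic = 1.943

x̄₁=51.333, s₁=4.499, n₁=12
x̄₂=48.000, s₂=3.885, n₂=12
s_p² = [11·4.499² + 11·3.885²]/22 = 17.6667
SE = √(s_p²·(1/12+1/12)) = 1.7159
t = (51.333−48.000)/1.7159 = 1.9426
df = 22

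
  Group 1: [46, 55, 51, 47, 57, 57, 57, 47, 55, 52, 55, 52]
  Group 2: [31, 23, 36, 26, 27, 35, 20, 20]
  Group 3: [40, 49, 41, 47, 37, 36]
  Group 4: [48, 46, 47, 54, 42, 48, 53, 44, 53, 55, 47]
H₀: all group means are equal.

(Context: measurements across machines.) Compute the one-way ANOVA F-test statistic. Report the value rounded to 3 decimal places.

Group means [52.58, 27.25, 41.67, 48.82], grand mean 44.216
SSB = Σnᵢ(x̄ᵢ−x̄)² = 3414.884; SSW = ΣΣ(x−x̄ᵢ)² = 785.386
MSB = 3414.884/3 = 1138.2946; MSW = 785.386/33 = 23.7996
F = MSB/MSW = 47.8283
df = (3, 33)

test statistic = 47.828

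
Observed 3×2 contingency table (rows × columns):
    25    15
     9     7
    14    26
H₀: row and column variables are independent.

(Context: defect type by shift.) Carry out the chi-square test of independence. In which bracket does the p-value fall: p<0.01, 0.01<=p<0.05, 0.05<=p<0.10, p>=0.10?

p-value bracket: 0.01<=p<0.05

Row totals [40, 16, 40], col totals [48, 48], n=96
χ² = (25−20.00)²/20.00 + (15−20.00)²/20.00 + (9−8.00)²/8.00 + (7−8.00)²/8.00 + (14−20.00)²/20.00 + (26−20.00)²/20.00 = 6.3500
df = 2
p-value (upper-tail) = 0.04179
→ bracket: 0.01<=p<0.05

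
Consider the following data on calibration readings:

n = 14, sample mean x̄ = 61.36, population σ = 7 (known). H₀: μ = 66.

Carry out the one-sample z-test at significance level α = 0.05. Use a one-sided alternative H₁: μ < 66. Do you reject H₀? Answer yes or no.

SE = σ/√n = 7/√14 = 1.8708
z = (x̄−μ₀)/SE = (61.36−66)/1.8708 = -2.4802
p-value (one-sided, H₁ less) = 0.00657
At α=0.05: p < α → reject H₀

reject H₀: yes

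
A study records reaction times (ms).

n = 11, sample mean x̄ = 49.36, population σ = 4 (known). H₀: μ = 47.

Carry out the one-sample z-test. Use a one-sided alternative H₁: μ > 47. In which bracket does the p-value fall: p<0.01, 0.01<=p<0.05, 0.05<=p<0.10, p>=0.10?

SE = σ/√n = 4/√11 = 1.2060
z = (x̄−μ₀)/SE = (49.36−47)/1.2060 = 1.9568
p-value (one-sided, H₁ greater) = 0.02518
→ bracket: 0.01<=p<0.05

p-value bracket: 0.01<=p<0.05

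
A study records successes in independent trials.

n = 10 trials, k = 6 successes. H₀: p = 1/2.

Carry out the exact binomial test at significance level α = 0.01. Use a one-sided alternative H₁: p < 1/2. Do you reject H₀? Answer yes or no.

Exact binomial: n=10, k=6, p₀=1/2=0.5000
P(X≤6) from Σ C(n,i)·p₀^i·(1−p₀)^(n−i)
p-value (one-sided, H₁ less) = 0.82812
At α=0.01: p ≥ α → fail to reject H₀

reject H₀: no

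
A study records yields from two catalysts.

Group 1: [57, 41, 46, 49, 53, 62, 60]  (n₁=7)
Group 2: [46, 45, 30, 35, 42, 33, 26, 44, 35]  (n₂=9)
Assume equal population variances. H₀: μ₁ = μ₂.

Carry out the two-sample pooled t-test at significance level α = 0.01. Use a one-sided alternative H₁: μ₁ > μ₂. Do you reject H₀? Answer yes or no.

reject H₀: yes

x̄₁=52.571, s₁=7.678, n₁=7
x̄₂=37.333, s₂=7.176, n₂=9
s_p² = [6·7.678² + 8·7.176²]/14 = 54.6939
SE = √(s_p²·(1/7+1/9)) = 3.7270
t = (52.571−37.333)/3.7270 = 4.0886
df = 14
p-value (one-sided, H₁ greater) = 0.00055
At α=0.01: p < α → reject H₀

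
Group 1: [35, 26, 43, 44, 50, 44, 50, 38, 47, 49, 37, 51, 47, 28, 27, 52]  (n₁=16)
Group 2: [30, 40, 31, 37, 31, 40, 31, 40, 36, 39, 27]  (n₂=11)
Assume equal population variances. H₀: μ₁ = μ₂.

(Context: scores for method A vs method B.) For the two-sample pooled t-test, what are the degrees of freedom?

degrees of freedom = 25

df = n₁ + n₂ − 2 = 16 + 11 − 2 = 25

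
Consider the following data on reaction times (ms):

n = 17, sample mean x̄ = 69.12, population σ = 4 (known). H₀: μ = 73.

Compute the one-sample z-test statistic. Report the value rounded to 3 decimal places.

SE = σ/√n = 4/√17 = 0.9701
z = (x̄−μ₀)/SE = (69.12−73)/0.9701 = -3.9994

test statistic = -3.999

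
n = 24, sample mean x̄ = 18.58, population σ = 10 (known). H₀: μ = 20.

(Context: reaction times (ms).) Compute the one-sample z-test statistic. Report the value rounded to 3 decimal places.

test statistic = -0.696

SE = σ/√n = 10/√24 = 2.0412
z = (x̄−μ₀)/SE = (18.58−20)/2.0412 = -0.6957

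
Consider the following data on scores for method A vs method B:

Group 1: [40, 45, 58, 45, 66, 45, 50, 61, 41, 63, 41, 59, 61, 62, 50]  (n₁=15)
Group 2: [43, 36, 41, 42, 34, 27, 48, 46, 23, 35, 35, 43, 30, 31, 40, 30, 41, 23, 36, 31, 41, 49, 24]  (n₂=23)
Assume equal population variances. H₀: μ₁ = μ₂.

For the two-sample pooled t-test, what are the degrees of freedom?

df = n₁ + n₂ − 2 = 15 + 23 − 2 = 36

degrees of freedom = 36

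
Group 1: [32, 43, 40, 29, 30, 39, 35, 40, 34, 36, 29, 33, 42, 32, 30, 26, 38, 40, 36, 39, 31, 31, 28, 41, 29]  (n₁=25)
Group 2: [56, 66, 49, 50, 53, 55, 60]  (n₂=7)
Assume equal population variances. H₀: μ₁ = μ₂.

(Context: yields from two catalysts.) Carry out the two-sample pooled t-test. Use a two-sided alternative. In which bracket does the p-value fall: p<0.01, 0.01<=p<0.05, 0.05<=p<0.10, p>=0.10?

p-value bracket: p<0.01

x̄₁=34.520, s₁=5.018, n₁=25
x̄₂=55.571, s₂=5.912, n₂=7
s_p² = [24·5.018² + 6·5.912²]/30 = 27.1318
SE = √(s_p²·(1/25+1/7)) = 2.2274
t = (34.520−55.571)/2.2274 = -9.4512
df = 30
p-value (two-sided) = 0.00000
→ bracket: p<0.01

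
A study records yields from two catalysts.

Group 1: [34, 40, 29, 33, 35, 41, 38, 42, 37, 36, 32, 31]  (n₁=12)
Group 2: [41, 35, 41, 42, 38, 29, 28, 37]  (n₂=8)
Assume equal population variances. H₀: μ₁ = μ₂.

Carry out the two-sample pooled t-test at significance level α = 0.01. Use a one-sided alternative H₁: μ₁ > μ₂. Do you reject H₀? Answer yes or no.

reject H₀: no

x̄₁=35.667, s₁=4.097, n₁=12
x̄₂=36.375, s₂=5.397, n₂=8
s_p² = [11·4.097² + 7·5.397²]/18 = 21.5856
SE = √(s_p²·(1/12+1/8)) = 2.1206
t = (35.667−36.375)/2.1206 = -0.3340
df = 18
p-value (one-sided, H₁ greater) = 0.62889
At α=0.01: p ≥ α → fail to reject H₀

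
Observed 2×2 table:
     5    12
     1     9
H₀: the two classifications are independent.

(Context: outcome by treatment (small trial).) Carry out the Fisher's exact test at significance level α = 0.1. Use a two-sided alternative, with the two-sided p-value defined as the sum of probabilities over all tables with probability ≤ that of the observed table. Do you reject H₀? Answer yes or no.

reject H₀: no

Margins: r₁=17, r₂=10, c₁=6, c₂=21, n=27
p_obs = C(17,5)·C(10,1)/C(27,6); sum pmf over tables with pmf ≤ p_obs
p-value (two-sided) = 0.36252
At α=0.1: p ≥ α → fail to reject H₀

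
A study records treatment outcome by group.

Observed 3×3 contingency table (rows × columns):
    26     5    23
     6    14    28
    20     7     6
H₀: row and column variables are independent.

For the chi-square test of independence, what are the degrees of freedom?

df = (r−1)(c−1) = (3−1)·(3−1) = 4

degrees of freedom = 4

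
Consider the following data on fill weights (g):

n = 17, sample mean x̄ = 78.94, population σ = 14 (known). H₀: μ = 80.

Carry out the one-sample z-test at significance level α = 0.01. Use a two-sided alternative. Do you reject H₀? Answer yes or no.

SE = σ/√n = 14/√17 = 3.3955
z = (x̄−μ₀)/SE = (78.94−80)/3.3955 = -0.3122
p-value (two-sided) = 0.75491
At α=0.01: p ≥ α → fail to reject H₀

reject H₀: no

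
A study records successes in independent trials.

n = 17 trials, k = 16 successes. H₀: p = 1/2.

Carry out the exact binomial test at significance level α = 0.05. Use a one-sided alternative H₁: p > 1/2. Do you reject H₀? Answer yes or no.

reject H₀: yes

Exact binomial: n=17, k=16, p₀=1/2=0.5000
P(X≥16) from Σ C(n,i)·p₀^i·(1−p₀)^(n−i)
p-value (one-sided, H₁ greater) = 0.00014
At α=0.05: p < α → reject H₀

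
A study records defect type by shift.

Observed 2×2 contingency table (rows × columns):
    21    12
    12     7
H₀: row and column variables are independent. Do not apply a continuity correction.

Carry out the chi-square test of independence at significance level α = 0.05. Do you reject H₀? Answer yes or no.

Row totals [33, 19], col totals [33, 19], n=52
χ² = (21−20.94)²/20.94 + (12−12.06)²/12.06 + (12−12.06)²/12.06 + (7−6.94)²/6.94 = 0.0012
df = 1
p-value (upper-tail) = 0.97248
At α=0.05: p ≥ α → fail to reject H₀

reject H₀: no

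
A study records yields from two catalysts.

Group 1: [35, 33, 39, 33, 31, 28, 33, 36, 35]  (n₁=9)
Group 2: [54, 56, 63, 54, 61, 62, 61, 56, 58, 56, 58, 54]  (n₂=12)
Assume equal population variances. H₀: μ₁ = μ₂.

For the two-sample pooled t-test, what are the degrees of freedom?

df = n₁ + n₂ − 2 = 9 + 12 − 2 = 19

degrees of freedom = 19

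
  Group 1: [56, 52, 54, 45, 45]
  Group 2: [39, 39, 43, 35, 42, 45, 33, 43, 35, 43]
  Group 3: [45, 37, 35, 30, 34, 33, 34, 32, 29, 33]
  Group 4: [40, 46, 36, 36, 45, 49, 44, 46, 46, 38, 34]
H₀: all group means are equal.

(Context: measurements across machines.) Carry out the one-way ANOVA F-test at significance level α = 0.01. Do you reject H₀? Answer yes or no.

reject H₀: yes

Group means [50.40, 39.70, 34.20, 41.82], grand mean 40.306
SSB = Σnᵢ(x̄ᵢ−x̄)² = 911.103; SSW = ΣΣ(x−x̄ᵢ)² = 704.536
MSB = 911.103/3 = 303.7008; MSW = 704.536/32 = 22.0168
F = MSB/MSW = 13.7941
df = (3, 32)
p-value (upper-tail) = 0.00001
At α=0.01: p < α → reject H₀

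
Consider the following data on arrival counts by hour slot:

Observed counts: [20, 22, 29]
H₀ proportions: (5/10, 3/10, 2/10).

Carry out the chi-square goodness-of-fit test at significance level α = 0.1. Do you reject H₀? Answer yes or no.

reject H₀: yes

n = 71; E_i = n·p_i = [35.50, 21.30, 14.20]
χ² = (20−35.50)²/35.50 + (22−21.30)²/21.30 + (29−14.20)²/14.20 = 22.2160
df = 2
p-value (upper-tail) = 0.00001
At α=0.1: p < α → reject H₀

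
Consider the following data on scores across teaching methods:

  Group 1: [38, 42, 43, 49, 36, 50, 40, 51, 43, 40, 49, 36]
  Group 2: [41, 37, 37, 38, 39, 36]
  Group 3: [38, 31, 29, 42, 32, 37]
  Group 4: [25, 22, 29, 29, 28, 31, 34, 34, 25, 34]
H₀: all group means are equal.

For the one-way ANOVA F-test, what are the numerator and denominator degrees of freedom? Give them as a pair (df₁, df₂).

degrees of freedom = [3, 30]

k = 4 groups, N = 34 total
df = (k−1, N−k) = (4−1, 34−4) = (3, 30)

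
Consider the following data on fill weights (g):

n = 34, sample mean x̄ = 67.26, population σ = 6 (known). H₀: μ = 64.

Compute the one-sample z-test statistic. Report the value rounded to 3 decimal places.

SE = σ/√n = 6/√34 = 1.0290
z = (x̄−μ₀)/SE = (67.26−64)/1.0290 = 3.1682

test statistic = 3.168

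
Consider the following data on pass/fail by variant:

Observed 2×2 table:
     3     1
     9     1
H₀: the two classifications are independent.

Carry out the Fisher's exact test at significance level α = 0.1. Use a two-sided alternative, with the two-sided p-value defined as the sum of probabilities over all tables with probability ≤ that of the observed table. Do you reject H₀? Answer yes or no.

Margins: r₁=4, r₂=10, c₁=12, c₂=2, n=14
p_obs = C(4,3)·C(10,9)/C(14,12); sum pmf over tables with pmf ≤ p_obs
p-value (two-sided) = 0.50549
At α=0.1: p ≥ α → fail to reject H₀

reject H₀: no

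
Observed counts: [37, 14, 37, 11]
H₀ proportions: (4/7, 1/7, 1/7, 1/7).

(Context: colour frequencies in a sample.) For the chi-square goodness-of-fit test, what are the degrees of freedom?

df = k − 1 = 4 − 1 = 3

degrees of freedom = 3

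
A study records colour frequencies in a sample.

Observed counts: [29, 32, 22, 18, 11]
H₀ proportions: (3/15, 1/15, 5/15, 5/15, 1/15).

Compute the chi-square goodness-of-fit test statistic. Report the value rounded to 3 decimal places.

n = 112; E_i = n·p_i = [22.40, 7.47, 37.33, 37.33, 7.47]
χ² = (29−22.40)²/22.40 + (32−7.47)²/7.47 + (22−37.33)²/37.33 + (18−37.33)²/37.33 + (11−7.47)²/7.47 = 100.5357
df = 4

test statistic = 100.536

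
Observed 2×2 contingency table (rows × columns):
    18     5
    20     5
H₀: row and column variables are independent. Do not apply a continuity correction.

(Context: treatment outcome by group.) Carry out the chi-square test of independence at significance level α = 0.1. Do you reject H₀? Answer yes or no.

reject H₀: no

Row totals [23, 25], col totals [38, 10], n=48
χ² = (18−18.21)²/18.21 + (5−4.79)²/4.79 + (20−19.79)²/19.79 + (5−5.21)²/5.21 = 0.0220
df = 1
p-value (upper-tail) = 0.88217
At α=0.1: p ≥ α → fail to reject H₀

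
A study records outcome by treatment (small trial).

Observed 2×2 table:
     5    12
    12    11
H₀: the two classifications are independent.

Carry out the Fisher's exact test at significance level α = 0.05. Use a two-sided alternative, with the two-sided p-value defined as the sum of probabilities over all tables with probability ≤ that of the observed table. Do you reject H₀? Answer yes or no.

reject H₀: no

Margins: r₁=17, r₂=23, c₁=17, c₂=23, n=40
p_obs = C(17,5)·C(23,12)/C(40,17); sum pmf over tables with pmf ≤ p_obs
p-value (two-sided) = 0.20245
At α=0.05: p ≥ α → fail to reject H₀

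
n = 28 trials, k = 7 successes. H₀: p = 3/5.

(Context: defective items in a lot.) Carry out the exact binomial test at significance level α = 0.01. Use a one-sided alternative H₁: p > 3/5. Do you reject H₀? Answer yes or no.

Exact binomial: n=28, k=7, p₀=3/5=0.6000
P(X≥7) from Σ C(n,i)·p₀^i·(1−p₀)^(n−i)
p-value (one-sided, H₁ greater) = 0.99996
At α=0.01: p ≥ α → fail to reject H₀

reject H₀: no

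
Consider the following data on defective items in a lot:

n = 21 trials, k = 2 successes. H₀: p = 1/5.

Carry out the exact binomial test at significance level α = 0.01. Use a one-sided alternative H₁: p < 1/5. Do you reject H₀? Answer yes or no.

Exact binomial: n=21, k=2, p₀=1/5=0.2000
P(X≤2) from Σ C(n,i)·p₀^i·(1−p₀)^(n−i)
p-value (one-sided, H₁ less) = 0.17870
At α=0.01: p ≥ α → fail to reject H₀

reject H₀: no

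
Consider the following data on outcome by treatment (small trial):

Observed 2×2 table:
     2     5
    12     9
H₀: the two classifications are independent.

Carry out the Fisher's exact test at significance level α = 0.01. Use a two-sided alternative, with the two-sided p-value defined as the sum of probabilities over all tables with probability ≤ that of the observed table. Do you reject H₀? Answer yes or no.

reject H₀: no

Margins: r₁=7, r₂=21, c₁=14, c₂=14, n=28
p_obs = C(7,2)·C(21,12)/C(28,14); sum pmf over tables with pmf ≤ p_obs
p-value (two-sided) = 0.38454
At α=0.01: p ≥ α → fail to reject H₀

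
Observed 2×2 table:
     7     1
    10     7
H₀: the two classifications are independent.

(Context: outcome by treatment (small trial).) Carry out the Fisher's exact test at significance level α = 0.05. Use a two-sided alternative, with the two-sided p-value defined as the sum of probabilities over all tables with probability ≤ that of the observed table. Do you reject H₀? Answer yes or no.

Margins: r₁=8, r₂=17, c₁=17, c₂=8, n=25
p_obs = C(8,7)·C(17,10)/C(25,17); sum pmf over tables with pmf ≤ p_obs
p-value (two-sided) = 0.20518
At α=0.05: p ≥ α → fail to reject H₀

reject H₀: no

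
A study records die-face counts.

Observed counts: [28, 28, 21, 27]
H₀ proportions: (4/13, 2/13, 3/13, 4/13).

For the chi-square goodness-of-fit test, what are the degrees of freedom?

df = k − 1 = 4 − 1 = 3

degrees of freedom = 3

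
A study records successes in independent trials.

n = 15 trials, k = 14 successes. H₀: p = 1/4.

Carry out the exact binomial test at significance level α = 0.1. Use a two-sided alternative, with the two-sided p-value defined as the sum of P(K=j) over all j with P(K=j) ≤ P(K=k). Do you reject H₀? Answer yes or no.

reject H₀: yes

Exact binomial: n=15, k=14, p₀=1/4=0.2500
P(X=j) = C(n,j)·p₀^j·(1−p₀)^(n−j); p = Σ P(X=j) over j with P(X=j) ≤ P(X=14)
p-value (two-sided) = 0.00000
At α=0.1: p < α → reject H₀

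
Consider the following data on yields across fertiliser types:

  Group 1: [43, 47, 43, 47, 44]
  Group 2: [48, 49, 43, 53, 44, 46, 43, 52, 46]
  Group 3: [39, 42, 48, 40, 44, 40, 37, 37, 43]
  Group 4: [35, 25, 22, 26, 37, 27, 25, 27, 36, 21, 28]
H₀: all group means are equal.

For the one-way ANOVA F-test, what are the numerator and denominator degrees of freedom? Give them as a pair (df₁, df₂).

k = 4 groups, N = 34 total
df = (k−1, N−k) = (4−1, 34−4) = (3, 30)

degrees of freedom = [3, 30]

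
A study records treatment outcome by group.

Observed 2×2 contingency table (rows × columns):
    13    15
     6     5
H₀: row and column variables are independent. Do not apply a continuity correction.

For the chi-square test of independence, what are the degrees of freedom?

degrees of freedom = 1

df = (r−1)(c−1) = (2−1)·(2−1) = 1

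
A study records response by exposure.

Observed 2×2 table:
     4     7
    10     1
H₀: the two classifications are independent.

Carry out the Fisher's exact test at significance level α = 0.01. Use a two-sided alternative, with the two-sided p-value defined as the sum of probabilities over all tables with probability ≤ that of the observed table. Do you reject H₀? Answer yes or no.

Margins: r₁=11, r₂=11, c₁=14, c₂=8, n=22
p_obs = C(11,4)·C(11,10)/C(22,14); sum pmf over tables with pmf ≤ p_obs
p-value (two-sided) = 0.02374
At α=0.01: p ≥ α → fail to reject H₀

reject H₀: no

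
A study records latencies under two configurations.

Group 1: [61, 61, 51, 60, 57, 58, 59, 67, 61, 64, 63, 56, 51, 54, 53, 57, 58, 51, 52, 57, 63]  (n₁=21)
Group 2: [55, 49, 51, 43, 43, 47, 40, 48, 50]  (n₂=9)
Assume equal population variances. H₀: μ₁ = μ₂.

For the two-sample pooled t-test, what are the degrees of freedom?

degrees of freedom = 28

df = n₁ + n₂ − 2 = 21 + 9 − 2 = 28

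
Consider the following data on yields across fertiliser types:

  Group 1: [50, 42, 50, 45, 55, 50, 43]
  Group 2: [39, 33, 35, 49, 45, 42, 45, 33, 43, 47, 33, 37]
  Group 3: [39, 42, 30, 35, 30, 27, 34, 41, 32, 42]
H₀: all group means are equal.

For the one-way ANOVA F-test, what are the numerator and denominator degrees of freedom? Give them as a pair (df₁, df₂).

k = 3 groups, N = 29 total
df = (k−1, N−k) = (3−1, 29−3) = (2, 26)

degrees of freedom = [2, 26]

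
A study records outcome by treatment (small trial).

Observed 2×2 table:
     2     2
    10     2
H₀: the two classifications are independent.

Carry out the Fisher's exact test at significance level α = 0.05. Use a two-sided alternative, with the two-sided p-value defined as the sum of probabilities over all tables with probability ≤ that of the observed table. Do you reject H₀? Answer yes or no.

Margins: r₁=4, r₂=12, c₁=12, c₂=4, n=16
p_obs = C(4,2)·C(12,10)/C(16,12); sum pmf over tables with pmf ≤ p_obs
p-value (two-sided) = 0.24451
At α=0.05: p ≥ α → fail to reject H₀

reject H₀: no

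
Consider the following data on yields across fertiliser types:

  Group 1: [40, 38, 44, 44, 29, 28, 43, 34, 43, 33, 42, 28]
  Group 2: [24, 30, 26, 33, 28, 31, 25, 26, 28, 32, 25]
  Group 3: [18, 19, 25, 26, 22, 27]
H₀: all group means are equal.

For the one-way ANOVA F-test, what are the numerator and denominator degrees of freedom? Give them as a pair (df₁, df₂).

k = 3 groups, N = 29 total
df = (k−1, N−k) = (3−1, 29−3) = (2, 26)

degrees of freedom = [2, 26]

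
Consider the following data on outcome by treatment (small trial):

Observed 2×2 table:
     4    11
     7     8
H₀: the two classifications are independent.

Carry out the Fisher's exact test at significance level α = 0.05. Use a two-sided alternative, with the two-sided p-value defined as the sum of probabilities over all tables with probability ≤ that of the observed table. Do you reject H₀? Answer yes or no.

Margins: r₁=15, r₂=15, c₁=11, c₂=19, n=30
p_obs = C(15,4)·C(15,7)/C(30,11); sum pmf over tables with pmf ≤ p_obs
p-value (two-sided) = 0.44973
At α=0.05: p ≥ α → fail to reject H₀

reject H₀: no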